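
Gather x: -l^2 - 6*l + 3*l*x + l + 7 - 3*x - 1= -l^2 - 5*l + x*(3*l - 3) + 6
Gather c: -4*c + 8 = 8 - 4*c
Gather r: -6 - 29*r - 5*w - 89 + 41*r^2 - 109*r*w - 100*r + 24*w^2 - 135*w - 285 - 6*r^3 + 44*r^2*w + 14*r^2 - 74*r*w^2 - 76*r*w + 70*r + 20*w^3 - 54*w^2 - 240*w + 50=-6*r^3 + r^2*(44*w + 55) + r*(-74*w^2 - 185*w - 59) + 20*w^3 - 30*w^2 - 380*w - 330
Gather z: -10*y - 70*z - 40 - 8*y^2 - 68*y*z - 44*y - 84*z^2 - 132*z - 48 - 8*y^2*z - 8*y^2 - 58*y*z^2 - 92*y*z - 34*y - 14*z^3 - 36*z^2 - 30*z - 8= -16*y^2 - 88*y - 14*z^3 + z^2*(-58*y - 120) + z*(-8*y^2 - 160*y - 232) - 96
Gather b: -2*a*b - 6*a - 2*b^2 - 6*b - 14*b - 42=-6*a - 2*b^2 + b*(-2*a - 20) - 42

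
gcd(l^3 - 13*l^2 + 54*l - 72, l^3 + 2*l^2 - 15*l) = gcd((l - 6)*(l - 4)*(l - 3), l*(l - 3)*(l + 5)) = l - 3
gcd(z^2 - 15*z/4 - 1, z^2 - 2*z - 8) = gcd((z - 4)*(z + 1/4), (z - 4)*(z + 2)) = z - 4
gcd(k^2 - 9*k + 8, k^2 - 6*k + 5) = k - 1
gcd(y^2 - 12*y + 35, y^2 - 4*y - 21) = y - 7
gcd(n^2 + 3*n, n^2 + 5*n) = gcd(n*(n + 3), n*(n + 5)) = n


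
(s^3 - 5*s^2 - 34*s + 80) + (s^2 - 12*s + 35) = s^3 - 4*s^2 - 46*s + 115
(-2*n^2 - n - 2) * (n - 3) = -2*n^3 + 5*n^2 + n + 6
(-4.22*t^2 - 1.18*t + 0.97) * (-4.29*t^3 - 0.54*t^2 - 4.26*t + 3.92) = 18.1038*t^5 + 7.341*t^4 + 14.4531*t^3 - 12.0394*t^2 - 8.7578*t + 3.8024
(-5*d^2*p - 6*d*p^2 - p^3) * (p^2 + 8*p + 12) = -5*d^2*p^3 - 40*d^2*p^2 - 60*d^2*p - 6*d*p^4 - 48*d*p^3 - 72*d*p^2 - p^5 - 8*p^4 - 12*p^3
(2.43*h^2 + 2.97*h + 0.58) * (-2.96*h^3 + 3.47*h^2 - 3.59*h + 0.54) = -7.1928*h^5 - 0.3591*h^4 - 0.134599999999999*h^3 - 7.3375*h^2 - 0.4784*h + 0.3132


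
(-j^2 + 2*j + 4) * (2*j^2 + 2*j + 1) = -2*j^4 + 2*j^3 + 11*j^2 + 10*j + 4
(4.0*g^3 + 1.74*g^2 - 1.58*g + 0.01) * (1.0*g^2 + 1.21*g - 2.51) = 4.0*g^5 + 6.58*g^4 - 9.5146*g^3 - 6.2692*g^2 + 3.9779*g - 0.0251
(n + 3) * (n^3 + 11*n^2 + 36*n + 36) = n^4 + 14*n^3 + 69*n^2 + 144*n + 108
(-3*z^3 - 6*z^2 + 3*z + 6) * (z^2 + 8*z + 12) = -3*z^5 - 30*z^4 - 81*z^3 - 42*z^2 + 84*z + 72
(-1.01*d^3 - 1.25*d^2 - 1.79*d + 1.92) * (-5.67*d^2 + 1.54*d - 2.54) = 5.7267*d^5 + 5.5321*d^4 + 10.7897*d^3 - 10.468*d^2 + 7.5034*d - 4.8768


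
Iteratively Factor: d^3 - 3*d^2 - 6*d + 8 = (d + 2)*(d^2 - 5*d + 4) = (d - 4)*(d + 2)*(d - 1)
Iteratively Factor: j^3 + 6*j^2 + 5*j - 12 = (j + 4)*(j^2 + 2*j - 3) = (j - 1)*(j + 4)*(j + 3)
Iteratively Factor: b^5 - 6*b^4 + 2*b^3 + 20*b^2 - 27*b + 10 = (b - 1)*(b^4 - 5*b^3 - 3*b^2 + 17*b - 10) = (b - 1)^2*(b^3 - 4*b^2 - 7*b + 10) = (b - 1)^2*(b + 2)*(b^2 - 6*b + 5) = (b - 5)*(b - 1)^2*(b + 2)*(b - 1)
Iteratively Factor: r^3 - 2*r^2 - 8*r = (r)*(r^2 - 2*r - 8) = r*(r + 2)*(r - 4)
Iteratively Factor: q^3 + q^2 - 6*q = (q)*(q^2 + q - 6) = q*(q + 3)*(q - 2)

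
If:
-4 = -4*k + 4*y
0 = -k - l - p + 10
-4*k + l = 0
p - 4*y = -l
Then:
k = 14/5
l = 56/5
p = -4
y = 9/5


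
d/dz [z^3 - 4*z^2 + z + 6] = 3*z^2 - 8*z + 1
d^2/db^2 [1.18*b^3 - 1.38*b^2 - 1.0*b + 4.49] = 7.08*b - 2.76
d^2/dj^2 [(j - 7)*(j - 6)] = 2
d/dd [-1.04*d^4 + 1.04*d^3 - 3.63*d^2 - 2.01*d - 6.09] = -4.16*d^3 + 3.12*d^2 - 7.26*d - 2.01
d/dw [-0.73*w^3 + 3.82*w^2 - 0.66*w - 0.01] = -2.19*w^2 + 7.64*w - 0.66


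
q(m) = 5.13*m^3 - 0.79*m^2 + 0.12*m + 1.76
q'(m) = 15.39*m^2 - 1.58*m + 0.12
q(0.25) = 1.82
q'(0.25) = 0.69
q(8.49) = 3085.19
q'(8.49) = 1096.02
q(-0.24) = 1.61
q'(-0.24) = 1.39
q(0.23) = 1.81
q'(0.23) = 0.57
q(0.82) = 4.16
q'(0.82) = 9.17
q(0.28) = 1.84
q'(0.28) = 0.88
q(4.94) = 601.51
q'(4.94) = 367.89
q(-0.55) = 0.60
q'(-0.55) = 5.64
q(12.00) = 8754.08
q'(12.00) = 2197.32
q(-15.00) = -17491.54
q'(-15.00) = 3486.57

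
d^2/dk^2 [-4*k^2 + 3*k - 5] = -8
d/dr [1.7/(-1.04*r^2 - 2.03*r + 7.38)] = (3.536*r + 3.451)/(1.04*r^2 + 2.03*r - 7.38)^2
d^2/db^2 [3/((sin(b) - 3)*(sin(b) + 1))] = (-18*sin(b) - 12*cos(b)^2 + 54)*cos(b)^2/((sin(b) - 3)^3*(sin(b) + 1)^3)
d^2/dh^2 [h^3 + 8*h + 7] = 6*h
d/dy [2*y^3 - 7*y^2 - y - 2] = 6*y^2 - 14*y - 1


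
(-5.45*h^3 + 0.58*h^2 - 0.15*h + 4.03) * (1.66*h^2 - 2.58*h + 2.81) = -9.047*h^5 + 15.0238*h^4 - 17.0599*h^3 + 8.7066*h^2 - 10.8189*h + 11.3243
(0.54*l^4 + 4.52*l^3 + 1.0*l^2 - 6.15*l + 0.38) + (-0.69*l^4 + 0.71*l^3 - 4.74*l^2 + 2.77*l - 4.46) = -0.15*l^4 + 5.23*l^3 - 3.74*l^2 - 3.38*l - 4.08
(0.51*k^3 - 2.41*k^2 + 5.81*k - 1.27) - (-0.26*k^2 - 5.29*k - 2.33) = 0.51*k^3 - 2.15*k^2 + 11.1*k + 1.06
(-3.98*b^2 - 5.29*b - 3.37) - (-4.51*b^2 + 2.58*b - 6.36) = 0.53*b^2 - 7.87*b + 2.99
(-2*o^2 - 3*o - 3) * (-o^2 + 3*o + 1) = 2*o^4 - 3*o^3 - 8*o^2 - 12*o - 3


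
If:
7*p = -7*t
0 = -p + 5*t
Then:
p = 0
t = 0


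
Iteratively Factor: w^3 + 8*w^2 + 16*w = (w)*(w^2 + 8*w + 16) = w*(w + 4)*(w + 4)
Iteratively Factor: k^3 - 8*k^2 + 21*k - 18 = (k - 3)*(k^2 - 5*k + 6) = (k - 3)^2*(k - 2)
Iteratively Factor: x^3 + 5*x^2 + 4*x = (x + 4)*(x^2 + x) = x*(x + 4)*(x + 1)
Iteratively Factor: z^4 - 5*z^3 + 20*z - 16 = (z + 2)*(z^3 - 7*z^2 + 14*z - 8) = (z - 1)*(z + 2)*(z^2 - 6*z + 8) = (z - 4)*(z - 1)*(z + 2)*(z - 2)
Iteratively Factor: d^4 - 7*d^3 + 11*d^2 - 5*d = (d - 1)*(d^3 - 6*d^2 + 5*d) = d*(d - 1)*(d^2 - 6*d + 5) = d*(d - 5)*(d - 1)*(d - 1)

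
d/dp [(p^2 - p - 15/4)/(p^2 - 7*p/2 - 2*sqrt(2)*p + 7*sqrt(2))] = (4*(2*p - 1)*(2*p^2 - 7*p - 4*sqrt(2)*p + 14*sqrt(2)) - (-4*p + 4*sqrt(2) + 7)*(-4*p^2 + 4*p + 15))/(2*(2*p^2 - 7*p - 4*sqrt(2)*p + 14*sqrt(2))^2)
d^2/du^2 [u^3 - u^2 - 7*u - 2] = 6*u - 2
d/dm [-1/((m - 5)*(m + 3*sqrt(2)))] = (2*m - 5 + 3*sqrt(2))/((m - 5)^2*(m + 3*sqrt(2))^2)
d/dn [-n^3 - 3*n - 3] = -3*n^2 - 3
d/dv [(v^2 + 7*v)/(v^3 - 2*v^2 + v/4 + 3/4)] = 4*(-4*v^4 - 56*v^3 + 57*v^2 + 6*v + 21)/(16*v^6 - 64*v^5 + 72*v^4 + 8*v^3 - 47*v^2 + 6*v + 9)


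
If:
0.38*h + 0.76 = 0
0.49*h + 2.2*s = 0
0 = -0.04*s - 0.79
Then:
No Solution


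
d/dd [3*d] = 3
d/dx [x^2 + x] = 2*x + 1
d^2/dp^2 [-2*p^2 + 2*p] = -4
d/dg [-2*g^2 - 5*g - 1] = -4*g - 5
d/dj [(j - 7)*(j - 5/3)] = 2*j - 26/3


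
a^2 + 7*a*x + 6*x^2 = (a + x)*(a + 6*x)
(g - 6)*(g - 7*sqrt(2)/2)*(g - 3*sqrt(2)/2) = g^3 - 5*sqrt(2)*g^2 - 6*g^2 + 21*g/2 + 30*sqrt(2)*g - 63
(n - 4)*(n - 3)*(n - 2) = n^3 - 9*n^2 + 26*n - 24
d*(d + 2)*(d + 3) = d^3 + 5*d^2 + 6*d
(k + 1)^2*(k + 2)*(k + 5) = k^4 + 9*k^3 + 25*k^2 + 27*k + 10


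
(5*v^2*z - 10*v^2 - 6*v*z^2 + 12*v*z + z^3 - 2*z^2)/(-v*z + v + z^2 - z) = (-5*v*z + 10*v + z^2 - 2*z)/(z - 1)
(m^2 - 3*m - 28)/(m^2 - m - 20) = (m - 7)/(m - 5)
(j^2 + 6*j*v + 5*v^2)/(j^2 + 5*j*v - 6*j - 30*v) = (j + v)/(j - 6)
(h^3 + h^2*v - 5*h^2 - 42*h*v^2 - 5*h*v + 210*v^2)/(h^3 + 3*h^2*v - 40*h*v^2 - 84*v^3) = (h - 5)/(h + 2*v)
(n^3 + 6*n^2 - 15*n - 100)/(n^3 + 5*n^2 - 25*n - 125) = (n - 4)/(n - 5)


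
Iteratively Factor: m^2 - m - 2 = (m - 2)*(m + 1)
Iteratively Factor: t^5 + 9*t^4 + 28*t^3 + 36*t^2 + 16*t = (t + 2)*(t^4 + 7*t^3 + 14*t^2 + 8*t) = (t + 2)^2*(t^3 + 5*t^2 + 4*t) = (t + 1)*(t + 2)^2*(t^2 + 4*t) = t*(t + 1)*(t + 2)^2*(t + 4)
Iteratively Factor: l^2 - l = (l - 1)*(l)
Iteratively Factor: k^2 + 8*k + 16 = (k + 4)*(k + 4)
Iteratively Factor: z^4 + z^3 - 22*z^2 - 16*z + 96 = (z - 2)*(z^3 + 3*z^2 - 16*z - 48) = (z - 2)*(z + 3)*(z^2 - 16) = (z - 2)*(z + 3)*(z + 4)*(z - 4)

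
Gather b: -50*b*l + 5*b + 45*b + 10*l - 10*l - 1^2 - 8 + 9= b*(50 - 50*l)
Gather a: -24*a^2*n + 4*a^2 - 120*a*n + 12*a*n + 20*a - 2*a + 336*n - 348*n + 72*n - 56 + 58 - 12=a^2*(4 - 24*n) + a*(18 - 108*n) + 60*n - 10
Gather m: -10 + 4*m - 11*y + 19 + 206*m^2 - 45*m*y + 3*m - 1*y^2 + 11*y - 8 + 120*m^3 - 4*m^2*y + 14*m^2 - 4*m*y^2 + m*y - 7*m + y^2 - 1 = 120*m^3 + m^2*(220 - 4*y) + m*(-4*y^2 - 44*y)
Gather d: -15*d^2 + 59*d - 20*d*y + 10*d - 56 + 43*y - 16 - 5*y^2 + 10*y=-15*d^2 + d*(69 - 20*y) - 5*y^2 + 53*y - 72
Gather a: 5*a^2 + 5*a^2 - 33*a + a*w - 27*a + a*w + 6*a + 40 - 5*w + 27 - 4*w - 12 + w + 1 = 10*a^2 + a*(2*w - 54) - 8*w + 56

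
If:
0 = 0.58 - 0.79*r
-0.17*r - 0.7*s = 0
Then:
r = 0.73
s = -0.18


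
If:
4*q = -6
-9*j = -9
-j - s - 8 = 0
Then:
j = 1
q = -3/2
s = -9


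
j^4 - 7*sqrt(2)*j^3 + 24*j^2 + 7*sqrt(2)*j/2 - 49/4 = (j - 7*sqrt(2)/2)^2*(j - sqrt(2)/2)*(j + sqrt(2)/2)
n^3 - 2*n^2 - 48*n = n*(n - 8)*(n + 6)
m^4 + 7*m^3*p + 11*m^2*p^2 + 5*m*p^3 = m*(m + p)^2*(m + 5*p)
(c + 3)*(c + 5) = c^2 + 8*c + 15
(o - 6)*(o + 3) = o^2 - 3*o - 18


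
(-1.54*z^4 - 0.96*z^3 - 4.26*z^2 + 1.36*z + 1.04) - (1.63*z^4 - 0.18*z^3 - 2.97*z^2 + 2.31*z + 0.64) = -3.17*z^4 - 0.78*z^3 - 1.29*z^2 - 0.95*z + 0.4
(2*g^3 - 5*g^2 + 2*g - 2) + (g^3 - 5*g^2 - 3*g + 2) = 3*g^3 - 10*g^2 - g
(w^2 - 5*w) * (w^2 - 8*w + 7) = w^4 - 13*w^3 + 47*w^2 - 35*w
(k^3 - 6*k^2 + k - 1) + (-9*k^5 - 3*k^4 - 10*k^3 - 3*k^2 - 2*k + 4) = -9*k^5 - 3*k^4 - 9*k^3 - 9*k^2 - k + 3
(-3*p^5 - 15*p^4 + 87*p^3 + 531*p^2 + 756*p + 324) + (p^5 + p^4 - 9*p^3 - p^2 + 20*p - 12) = -2*p^5 - 14*p^4 + 78*p^3 + 530*p^2 + 776*p + 312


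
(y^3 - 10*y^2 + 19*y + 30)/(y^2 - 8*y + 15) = (y^2 - 5*y - 6)/(y - 3)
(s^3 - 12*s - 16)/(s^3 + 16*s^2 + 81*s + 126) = (s^3 - 12*s - 16)/(s^3 + 16*s^2 + 81*s + 126)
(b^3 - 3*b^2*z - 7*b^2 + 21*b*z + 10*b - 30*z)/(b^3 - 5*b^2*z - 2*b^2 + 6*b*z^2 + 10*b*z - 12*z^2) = (5 - b)/(-b + 2*z)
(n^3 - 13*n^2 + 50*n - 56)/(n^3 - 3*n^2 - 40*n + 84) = (n - 4)/(n + 6)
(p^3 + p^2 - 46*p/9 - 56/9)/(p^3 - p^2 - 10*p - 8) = (p^2 - p - 28/9)/(p^2 - 3*p - 4)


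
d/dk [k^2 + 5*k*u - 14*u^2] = 2*k + 5*u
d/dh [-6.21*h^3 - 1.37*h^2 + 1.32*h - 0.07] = -18.63*h^2 - 2.74*h + 1.32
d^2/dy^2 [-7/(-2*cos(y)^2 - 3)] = 28*(-4*sin(y)^4 - 4*sin(y)^2 + 5)/(cos(2*y) + 4)^3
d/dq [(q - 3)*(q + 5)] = 2*q + 2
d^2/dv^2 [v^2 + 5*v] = 2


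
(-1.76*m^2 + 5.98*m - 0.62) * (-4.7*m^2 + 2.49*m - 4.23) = 8.272*m^4 - 32.4884*m^3 + 25.249*m^2 - 26.8392*m + 2.6226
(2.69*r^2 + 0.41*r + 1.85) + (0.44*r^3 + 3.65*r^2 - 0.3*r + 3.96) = 0.44*r^3 + 6.34*r^2 + 0.11*r + 5.81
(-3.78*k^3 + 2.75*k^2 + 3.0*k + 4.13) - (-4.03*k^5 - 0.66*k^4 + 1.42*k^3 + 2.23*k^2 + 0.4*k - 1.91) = 4.03*k^5 + 0.66*k^4 - 5.2*k^3 + 0.52*k^2 + 2.6*k + 6.04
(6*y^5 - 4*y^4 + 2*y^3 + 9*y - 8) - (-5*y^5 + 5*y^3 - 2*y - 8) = 11*y^5 - 4*y^4 - 3*y^3 + 11*y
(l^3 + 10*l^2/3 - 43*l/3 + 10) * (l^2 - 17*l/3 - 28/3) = l^5 - 7*l^4/3 - 383*l^3/9 + 541*l^2/9 + 694*l/9 - 280/3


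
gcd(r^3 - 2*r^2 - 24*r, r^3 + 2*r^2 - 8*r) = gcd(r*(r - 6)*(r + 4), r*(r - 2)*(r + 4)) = r^2 + 4*r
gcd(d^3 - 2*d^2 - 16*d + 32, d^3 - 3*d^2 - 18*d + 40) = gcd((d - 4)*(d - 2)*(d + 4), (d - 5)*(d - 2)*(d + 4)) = d^2 + 2*d - 8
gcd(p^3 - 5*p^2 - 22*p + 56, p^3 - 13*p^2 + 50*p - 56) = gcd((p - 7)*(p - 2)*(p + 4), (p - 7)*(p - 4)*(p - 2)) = p^2 - 9*p + 14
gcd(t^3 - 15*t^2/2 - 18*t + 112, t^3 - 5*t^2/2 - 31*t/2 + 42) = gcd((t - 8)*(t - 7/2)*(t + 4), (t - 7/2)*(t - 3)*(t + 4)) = t^2 + t/2 - 14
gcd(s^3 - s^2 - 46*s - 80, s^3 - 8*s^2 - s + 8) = s - 8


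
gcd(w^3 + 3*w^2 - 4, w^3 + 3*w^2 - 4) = w^3 + 3*w^2 - 4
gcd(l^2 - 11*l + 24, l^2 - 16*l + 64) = l - 8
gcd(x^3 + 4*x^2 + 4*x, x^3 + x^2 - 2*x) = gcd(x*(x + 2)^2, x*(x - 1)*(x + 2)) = x^2 + 2*x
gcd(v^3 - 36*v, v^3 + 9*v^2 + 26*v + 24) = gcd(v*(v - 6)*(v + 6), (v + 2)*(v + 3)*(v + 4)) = 1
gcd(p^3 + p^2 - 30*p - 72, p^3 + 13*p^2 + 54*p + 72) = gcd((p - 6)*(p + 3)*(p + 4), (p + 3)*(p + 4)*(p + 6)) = p^2 + 7*p + 12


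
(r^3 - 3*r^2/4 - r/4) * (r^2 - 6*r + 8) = r^5 - 27*r^4/4 + 49*r^3/4 - 9*r^2/2 - 2*r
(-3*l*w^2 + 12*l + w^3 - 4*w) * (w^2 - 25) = -3*l*w^4 + 87*l*w^2 - 300*l + w^5 - 29*w^3 + 100*w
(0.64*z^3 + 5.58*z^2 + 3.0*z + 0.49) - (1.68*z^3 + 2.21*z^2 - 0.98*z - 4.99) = -1.04*z^3 + 3.37*z^2 + 3.98*z + 5.48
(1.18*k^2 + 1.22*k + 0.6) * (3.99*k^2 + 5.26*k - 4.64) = 4.7082*k^4 + 11.0746*k^3 + 3.336*k^2 - 2.5048*k - 2.784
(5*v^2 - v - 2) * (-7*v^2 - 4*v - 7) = -35*v^4 - 13*v^3 - 17*v^2 + 15*v + 14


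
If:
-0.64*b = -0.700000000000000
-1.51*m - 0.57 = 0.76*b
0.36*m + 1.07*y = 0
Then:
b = 1.09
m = -0.93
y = 0.31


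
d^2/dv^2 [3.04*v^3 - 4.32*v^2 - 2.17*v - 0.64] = 18.24*v - 8.64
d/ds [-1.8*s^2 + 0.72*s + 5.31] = 0.72 - 3.6*s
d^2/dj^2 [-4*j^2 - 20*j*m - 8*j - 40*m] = -8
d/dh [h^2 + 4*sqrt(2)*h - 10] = 2*h + 4*sqrt(2)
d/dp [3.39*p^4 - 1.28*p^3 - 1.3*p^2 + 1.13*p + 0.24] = 13.56*p^3 - 3.84*p^2 - 2.6*p + 1.13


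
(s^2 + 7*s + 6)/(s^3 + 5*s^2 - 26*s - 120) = (s + 1)/(s^2 - s - 20)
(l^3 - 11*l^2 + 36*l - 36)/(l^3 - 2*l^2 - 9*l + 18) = (l - 6)/(l + 3)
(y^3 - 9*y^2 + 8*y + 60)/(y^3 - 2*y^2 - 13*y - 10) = (y - 6)/(y + 1)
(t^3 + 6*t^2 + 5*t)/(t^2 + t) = t + 5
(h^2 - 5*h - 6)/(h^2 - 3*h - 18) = (h + 1)/(h + 3)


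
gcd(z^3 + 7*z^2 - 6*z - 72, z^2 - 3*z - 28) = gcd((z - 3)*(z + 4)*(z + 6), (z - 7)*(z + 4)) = z + 4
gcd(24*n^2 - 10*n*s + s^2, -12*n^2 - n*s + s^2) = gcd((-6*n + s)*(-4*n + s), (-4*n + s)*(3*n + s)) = -4*n + s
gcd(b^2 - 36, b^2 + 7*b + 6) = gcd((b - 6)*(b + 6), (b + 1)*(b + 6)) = b + 6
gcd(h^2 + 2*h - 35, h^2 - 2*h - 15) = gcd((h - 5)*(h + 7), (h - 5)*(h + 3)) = h - 5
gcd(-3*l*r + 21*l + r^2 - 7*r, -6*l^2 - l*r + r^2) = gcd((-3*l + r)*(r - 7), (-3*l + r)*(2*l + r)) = -3*l + r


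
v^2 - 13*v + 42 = (v - 7)*(v - 6)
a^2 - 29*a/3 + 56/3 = (a - 7)*(a - 8/3)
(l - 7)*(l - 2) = l^2 - 9*l + 14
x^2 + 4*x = x*(x + 4)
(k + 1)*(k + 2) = k^2 + 3*k + 2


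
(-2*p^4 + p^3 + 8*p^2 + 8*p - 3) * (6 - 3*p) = 6*p^5 - 15*p^4 - 18*p^3 + 24*p^2 + 57*p - 18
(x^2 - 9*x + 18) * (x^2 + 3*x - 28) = x^4 - 6*x^3 - 37*x^2 + 306*x - 504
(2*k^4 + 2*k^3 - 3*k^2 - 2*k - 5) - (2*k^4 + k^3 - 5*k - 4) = k^3 - 3*k^2 + 3*k - 1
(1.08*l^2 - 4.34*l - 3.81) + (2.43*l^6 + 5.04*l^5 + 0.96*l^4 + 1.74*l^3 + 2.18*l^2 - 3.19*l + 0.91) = 2.43*l^6 + 5.04*l^5 + 0.96*l^4 + 1.74*l^3 + 3.26*l^2 - 7.53*l - 2.9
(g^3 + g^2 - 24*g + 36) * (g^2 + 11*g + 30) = g^5 + 12*g^4 + 17*g^3 - 198*g^2 - 324*g + 1080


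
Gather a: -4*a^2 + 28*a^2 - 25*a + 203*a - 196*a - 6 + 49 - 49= 24*a^2 - 18*a - 6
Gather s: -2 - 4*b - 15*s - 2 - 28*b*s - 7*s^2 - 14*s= -4*b - 7*s^2 + s*(-28*b - 29) - 4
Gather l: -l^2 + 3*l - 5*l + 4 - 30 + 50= -l^2 - 2*l + 24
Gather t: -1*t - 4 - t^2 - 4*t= -t^2 - 5*t - 4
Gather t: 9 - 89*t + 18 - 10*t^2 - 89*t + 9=-10*t^2 - 178*t + 36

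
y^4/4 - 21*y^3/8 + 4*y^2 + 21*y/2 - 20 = (y/4 + 1/2)*(y - 8)*(y - 5/2)*(y - 2)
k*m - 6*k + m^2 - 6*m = (k + m)*(m - 6)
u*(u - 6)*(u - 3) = u^3 - 9*u^2 + 18*u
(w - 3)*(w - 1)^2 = w^3 - 5*w^2 + 7*w - 3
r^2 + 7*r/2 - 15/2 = (r - 3/2)*(r + 5)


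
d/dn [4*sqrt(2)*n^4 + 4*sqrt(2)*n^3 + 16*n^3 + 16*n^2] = 4*n*(4*sqrt(2)*n^2 + 3*sqrt(2)*n + 12*n + 8)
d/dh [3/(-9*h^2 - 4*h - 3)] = 6*(9*h + 2)/(9*h^2 + 4*h + 3)^2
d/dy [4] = 0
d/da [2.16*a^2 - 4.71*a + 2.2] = 4.32*a - 4.71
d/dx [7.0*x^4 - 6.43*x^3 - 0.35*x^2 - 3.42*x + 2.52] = 28.0*x^3 - 19.29*x^2 - 0.7*x - 3.42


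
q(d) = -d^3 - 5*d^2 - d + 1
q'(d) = -3*d^2 - 10*d - 1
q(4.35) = -180.28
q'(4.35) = -101.27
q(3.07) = -78.13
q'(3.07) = -59.97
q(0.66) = -2.13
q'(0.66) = -8.91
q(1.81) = -23.12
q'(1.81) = -28.93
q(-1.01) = -2.06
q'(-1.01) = 6.04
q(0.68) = -2.31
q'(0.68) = -9.19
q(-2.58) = -12.53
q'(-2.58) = 4.83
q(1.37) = -12.33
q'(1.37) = -20.33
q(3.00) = -74.00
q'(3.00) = -58.00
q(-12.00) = 1021.00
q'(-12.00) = -313.00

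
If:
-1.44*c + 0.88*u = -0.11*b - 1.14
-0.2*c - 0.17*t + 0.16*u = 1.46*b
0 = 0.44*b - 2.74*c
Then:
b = 7.25827814569536*u + 9.40276941601445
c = 1.16556291390728*u + 1.50993377483444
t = -62.7658745617452*u - 82.5295888373411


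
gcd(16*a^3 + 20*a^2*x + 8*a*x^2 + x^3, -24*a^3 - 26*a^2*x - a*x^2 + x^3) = 4*a + x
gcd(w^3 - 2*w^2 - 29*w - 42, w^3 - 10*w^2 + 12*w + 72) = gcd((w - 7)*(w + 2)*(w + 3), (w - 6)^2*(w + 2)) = w + 2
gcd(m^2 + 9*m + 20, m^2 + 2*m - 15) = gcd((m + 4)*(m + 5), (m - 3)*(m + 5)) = m + 5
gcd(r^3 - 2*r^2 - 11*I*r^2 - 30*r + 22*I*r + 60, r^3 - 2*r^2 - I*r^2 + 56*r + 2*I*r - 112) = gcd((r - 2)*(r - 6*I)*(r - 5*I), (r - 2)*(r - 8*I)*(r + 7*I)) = r - 2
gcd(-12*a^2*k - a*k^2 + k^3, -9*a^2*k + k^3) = 3*a*k + k^2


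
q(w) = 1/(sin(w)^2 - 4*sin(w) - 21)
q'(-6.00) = 0.01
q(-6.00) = -0.05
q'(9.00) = -0.00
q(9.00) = -0.04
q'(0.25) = 0.01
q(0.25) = -0.05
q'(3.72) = -0.01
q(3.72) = -0.05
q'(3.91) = -0.01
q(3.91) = -0.06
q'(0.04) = 0.01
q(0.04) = -0.05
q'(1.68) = -0.00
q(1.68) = -0.04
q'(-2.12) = -0.01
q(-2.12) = -0.06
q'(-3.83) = -0.00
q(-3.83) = -0.04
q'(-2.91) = -0.01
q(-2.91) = -0.05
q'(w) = (-2*sin(w)*cos(w) + 4*cos(w))/(sin(w)^2 - 4*sin(w) - 21)^2 = 2*(2 - sin(w))*cos(w)/((sin(w) - 7)^2*(sin(w) + 3)^2)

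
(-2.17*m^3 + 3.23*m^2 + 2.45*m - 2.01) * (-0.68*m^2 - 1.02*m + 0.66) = 1.4756*m^5 + 0.0169999999999999*m^4 - 6.3928*m^3 + 0.9996*m^2 + 3.6672*m - 1.3266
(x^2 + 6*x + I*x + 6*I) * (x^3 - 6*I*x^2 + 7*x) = x^5 + 6*x^4 - 5*I*x^4 + 13*x^3 - 30*I*x^3 + 78*x^2 + 7*I*x^2 + 42*I*x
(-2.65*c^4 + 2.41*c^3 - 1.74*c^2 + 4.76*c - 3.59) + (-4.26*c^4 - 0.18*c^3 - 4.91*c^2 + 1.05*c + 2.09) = -6.91*c^4 + 2.23*c^3 - 6.65*c^2 + 5.81*c - 1.5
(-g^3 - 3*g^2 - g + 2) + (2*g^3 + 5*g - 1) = g^3 - 3*g^2 + 4*g + 1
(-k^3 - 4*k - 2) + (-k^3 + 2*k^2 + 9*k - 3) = -2*k^3 + 2*k^2 + 5*k - 5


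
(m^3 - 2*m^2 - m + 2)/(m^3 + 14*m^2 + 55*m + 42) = (m^2 - 3*m + 2)/(m^2 + 13*m + 42)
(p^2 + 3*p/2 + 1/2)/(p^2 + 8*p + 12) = (2*p^2 + 3*p + 1)/(2*(p^2 + 8*p + 12))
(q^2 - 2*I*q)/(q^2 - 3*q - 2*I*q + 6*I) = q/(q - 3)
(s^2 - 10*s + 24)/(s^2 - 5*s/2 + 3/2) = 2*(s^2 - 10*s + 24)/(2*s^2 - 5*s + 3)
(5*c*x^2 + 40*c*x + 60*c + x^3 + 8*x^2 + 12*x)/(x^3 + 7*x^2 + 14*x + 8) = (5*c*x + 30*c + x^2 + 6*x)/(x^2 + 5*x + 4)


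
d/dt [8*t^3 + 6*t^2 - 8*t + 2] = 24*t^2 + 12*t - 8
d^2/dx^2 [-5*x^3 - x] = -30*x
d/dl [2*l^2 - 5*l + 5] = 4*l - 5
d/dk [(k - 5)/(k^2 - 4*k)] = (-k^2 + 10*k - 20)/(k^2*(k^2 - 8*k + 16))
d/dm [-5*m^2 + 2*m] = 2 - 10*m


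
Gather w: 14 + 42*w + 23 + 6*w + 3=48*w + 40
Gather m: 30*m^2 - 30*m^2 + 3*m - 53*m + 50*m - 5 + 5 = 0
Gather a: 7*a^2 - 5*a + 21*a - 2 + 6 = 7*a^2 + 16*a + 4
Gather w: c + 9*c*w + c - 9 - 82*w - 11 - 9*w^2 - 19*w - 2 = 2*c - 9*w^2 + w*(9*c - 101) - 22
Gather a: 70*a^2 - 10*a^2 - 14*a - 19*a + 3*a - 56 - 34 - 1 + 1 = 60*a^2 - 30*a - 90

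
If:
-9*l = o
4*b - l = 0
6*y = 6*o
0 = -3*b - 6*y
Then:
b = 0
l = 0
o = 0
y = 0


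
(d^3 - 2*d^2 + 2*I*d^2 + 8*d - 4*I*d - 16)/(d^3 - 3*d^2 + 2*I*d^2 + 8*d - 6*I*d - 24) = (d - 2)/(d - 3)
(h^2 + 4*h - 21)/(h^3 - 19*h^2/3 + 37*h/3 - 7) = 3*(h + 7)/(3*h^2 - 10*h + 7)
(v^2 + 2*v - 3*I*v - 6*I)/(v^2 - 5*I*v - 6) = (v + 2)/(v - 2*I)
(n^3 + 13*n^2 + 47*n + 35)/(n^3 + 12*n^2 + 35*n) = (n + 1)/n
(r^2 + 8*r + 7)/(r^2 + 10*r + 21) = (r + 1)/(r + 3)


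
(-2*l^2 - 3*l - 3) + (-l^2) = -3*l^2 - 3*l - 3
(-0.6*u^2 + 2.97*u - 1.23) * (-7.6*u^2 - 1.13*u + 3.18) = 4.56*u^4 - 21.894*u^3 + 4.0839*u^2 + 10.8345*u - 3.9114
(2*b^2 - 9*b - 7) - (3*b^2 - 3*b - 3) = -b^2 - 6*b - 4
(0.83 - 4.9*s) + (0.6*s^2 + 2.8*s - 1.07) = 0.6*s^2 - 2.1*s - 0.24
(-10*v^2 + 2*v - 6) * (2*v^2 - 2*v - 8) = -20*v^4 + 24*v^3 + 64*v^2 - 4*v + 48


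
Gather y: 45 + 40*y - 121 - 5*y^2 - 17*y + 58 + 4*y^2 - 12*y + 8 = -y^2 + 11*y - 10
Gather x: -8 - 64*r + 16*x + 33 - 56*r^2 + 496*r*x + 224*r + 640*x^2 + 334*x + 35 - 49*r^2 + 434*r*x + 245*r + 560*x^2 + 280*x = -105*r^2 + 405*r + 1200*x^2 + x*(930*r + 630) + 60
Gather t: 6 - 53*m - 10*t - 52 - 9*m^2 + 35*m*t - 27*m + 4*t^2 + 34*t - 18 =-9*m^2 - 80*m + 4*t^2 + t*(35*m + 24) - 64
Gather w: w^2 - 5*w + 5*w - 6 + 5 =w^2 - 1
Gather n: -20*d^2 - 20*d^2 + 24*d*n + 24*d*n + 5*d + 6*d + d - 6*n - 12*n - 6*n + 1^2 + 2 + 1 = -40*d^2 + 12*d + n*(48*d - 24) + 4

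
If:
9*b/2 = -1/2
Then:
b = -1/9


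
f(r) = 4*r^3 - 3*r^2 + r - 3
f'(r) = 12*r^2 - 6*r + 1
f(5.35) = 529.00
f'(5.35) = 312.37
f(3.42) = 125.34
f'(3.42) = 120.84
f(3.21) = 101.60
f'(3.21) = 105.39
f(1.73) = 10.46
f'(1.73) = 26.53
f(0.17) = -2.90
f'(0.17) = 0.33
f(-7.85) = -2130.66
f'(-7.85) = 787.57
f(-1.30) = -18.16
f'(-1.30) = 29.08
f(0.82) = -1.99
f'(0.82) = 4.15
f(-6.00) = -981.00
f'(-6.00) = 469.00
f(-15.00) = -14193.00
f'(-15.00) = 2791.00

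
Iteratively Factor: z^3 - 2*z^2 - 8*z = (z)*(z^2 - 2*z - 8) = z*(z + 2)*(z - 4)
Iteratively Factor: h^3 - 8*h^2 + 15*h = (h - 3)*(h^2 - 5*h) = h*(h - 3)*(h - 5)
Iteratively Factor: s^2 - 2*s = (s - 2)*(s)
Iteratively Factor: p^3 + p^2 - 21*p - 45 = (p + 3)*(p^2 - 2*p - 15) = (p - 5)*(p + 3)*(p + 3)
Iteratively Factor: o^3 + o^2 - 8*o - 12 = (o + 2)*(o^2 - o - 6) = (o - 3)*(o + 2)*(o + 2)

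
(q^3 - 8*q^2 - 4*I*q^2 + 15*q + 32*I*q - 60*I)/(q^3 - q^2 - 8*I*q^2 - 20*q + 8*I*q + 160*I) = (q^2 + q*(-3 - 4*I) + 12*I)/(q^2 + q*(4 - 8*I) - 32*I)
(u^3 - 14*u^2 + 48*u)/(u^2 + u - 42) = u*(u - 8)/(u + 7)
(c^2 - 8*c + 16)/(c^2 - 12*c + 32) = (c - 4)/(c - 8)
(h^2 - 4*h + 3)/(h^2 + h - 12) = (h - 1)/(h + 4)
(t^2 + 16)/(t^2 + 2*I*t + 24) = (t + 4*I)/(t + 6*I)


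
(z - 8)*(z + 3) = z^2 - 5*z - 24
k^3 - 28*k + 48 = (k - 4)*(k - 2)*(k + 6)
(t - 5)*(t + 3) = t^2 - 2*t - 15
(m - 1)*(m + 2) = m^2 + m - 2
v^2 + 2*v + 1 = (v + 1)^2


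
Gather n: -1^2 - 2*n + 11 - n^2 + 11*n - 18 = -n^2 + 9*n - 8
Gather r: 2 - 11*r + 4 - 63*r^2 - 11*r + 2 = -63*r^2 - 22*r + 8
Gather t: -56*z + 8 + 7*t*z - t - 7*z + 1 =t*(7*z - 1) - 63*z + 9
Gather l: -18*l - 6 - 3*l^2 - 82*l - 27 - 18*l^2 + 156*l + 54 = -21*l^2 + 56*l + 21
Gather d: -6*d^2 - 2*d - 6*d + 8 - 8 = -6*d^2 - 8*d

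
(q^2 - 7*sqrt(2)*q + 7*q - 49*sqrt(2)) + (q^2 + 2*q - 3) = 2*q^2 - 7*sqrt(2)*q + 9*q - 49*sqrt(2) - 3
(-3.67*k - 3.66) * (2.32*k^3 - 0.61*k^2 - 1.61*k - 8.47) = -8.5144*k^4 - 6.2525*k^3 + 8.1413*k^2 + 36.9775*k + 31.0002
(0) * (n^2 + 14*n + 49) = 0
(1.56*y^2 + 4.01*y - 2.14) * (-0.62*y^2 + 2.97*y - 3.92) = -0.9672*y^4 + 2.147*y^3 + 7.1213*y^2 - 22.075*y + 8.3888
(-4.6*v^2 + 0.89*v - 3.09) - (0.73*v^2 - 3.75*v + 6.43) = -5.33*v^2 + 4.64*v - 9.52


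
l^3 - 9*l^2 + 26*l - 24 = (l - 4)*(l - 3)*(l - 2)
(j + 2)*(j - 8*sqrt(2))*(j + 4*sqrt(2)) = j^3 - 4*sqrt(2)*j^2 + 2*j^2 - 64*j - 8*sqrt(2)*j - 128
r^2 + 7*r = r*(r + 7)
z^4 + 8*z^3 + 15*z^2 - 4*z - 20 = (z - 1)*(z + 2)^2*(z + 5)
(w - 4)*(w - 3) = w^2 - 7*w + 12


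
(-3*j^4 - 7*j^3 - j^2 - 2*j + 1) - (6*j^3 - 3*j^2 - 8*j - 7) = -3*j^4 - 13*j^3 + 2*j^2 + 6*j + 8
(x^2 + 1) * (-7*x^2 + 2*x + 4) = -7*x^4 + 2*x^3 - 3*x^2 + 2*x + 4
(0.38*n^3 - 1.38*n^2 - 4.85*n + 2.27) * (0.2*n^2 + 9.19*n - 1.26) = 0.076*n^5 + 3.2162*n^4 - 14.131*n^3 - 42.3787*n^2 + 26.9723*n - 2.8602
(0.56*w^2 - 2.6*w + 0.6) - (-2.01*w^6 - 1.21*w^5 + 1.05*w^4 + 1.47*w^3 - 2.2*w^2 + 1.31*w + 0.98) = 2.01*w^6 + 1.21*w^5 - 1.05*w^4 - 1.47*w^3 + 2.76*w^2 - 3.91*w - 0.38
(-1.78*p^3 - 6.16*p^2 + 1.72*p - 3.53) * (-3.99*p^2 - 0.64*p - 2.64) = 7.1022*p^5 + 25.7176*p^4 + 1.7788*p^3 + 29.2463*p^2 - 2.2816*p + 9.3192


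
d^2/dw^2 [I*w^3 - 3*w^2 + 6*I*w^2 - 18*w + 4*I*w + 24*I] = 6*I*w - 6 + 12*I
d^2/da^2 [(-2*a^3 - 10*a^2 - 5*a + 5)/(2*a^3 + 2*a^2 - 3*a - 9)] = 8*(-8*a^6 - 24*a^5 - 84*a^4 - 316*a^3 - 318*a^2 - 144*a - 135)/(8*a^9 + 24*a^8 - 12*a^7 - 172*a^6 - 198*a^5 + 270*a^4 + 783*a^3 + 243*a^2 - 729*a - 729)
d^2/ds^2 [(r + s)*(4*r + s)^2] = 18*r + 6*s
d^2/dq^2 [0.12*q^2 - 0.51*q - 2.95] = 0.240000000000000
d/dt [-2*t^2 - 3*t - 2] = -4*t - 3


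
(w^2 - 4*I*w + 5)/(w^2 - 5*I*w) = (w + I)/w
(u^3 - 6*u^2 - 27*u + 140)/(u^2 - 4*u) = u - 2 - 35/u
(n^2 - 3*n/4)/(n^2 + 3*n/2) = (4*n - 3)/(2*(2*n + 3))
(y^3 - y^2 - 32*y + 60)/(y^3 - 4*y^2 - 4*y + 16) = (y^2 + y - 30)/(y^2 - 2*y - 8)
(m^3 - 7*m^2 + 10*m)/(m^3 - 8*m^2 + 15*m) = (m - 2)/(m - 3)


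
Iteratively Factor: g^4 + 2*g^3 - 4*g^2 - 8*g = (g + 2)*(g^3 - 4*g) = (g + 2)^2*(g^2 - 2*g) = (g - 2)*(g + 2)^2*(g)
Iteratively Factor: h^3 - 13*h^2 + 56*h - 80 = (h - 5)*(h^2 - 8*h + 16) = (h - 5)*(h - 4)*(h - 4)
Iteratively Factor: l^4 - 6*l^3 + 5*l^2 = (l - 5)*(l^3 - l^2) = l*(l - 5)*(l^2 - l) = l*(l - 5)*(l - 1)*(l)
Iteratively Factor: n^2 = (n)*(n)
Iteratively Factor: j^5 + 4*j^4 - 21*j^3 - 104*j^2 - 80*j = (j + 4)*(j^4 - 21*j^2 - 20*j) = (j + 4)^2*(j^3 - 4*j^2 - 5*j) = (j - 5)*(j + 4)^2*(j^2 + j) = (j - 5)*(j + 1)*(j + 4)^2*(j)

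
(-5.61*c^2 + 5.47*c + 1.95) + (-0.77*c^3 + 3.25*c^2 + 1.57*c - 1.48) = -0.77*c^3 - 2.36*c^2 + 7.04*c + 0.47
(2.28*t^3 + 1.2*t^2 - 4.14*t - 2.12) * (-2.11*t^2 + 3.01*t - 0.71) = -4.8108*t^5 + 4.3308*t^4 + 10.7286*t^3 - 8.8402*t^2 - 3.4418*t + 1.5052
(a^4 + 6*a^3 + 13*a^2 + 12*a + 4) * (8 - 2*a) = -2*a^5 - 4*a^4 + 22*a^3 + 80*a^2 + 88*a + 32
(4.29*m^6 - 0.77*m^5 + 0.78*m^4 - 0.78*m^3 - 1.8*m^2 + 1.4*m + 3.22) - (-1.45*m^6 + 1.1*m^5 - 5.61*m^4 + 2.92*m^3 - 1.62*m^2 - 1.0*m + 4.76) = 5.74*m^6 - 1.87*m^5 + 6.39*m^4 - 3.7*m^3 - 0.18*m^2 + 2.4*m - 1.54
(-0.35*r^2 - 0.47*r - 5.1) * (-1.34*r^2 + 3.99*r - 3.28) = 0.469*r^4 - 0.7667*r^3 + 6.1067*r^2 - 18.8074*r + 16.728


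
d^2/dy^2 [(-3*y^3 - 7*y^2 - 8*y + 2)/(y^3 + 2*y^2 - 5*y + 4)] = 2*(-y^6 - 69*y^5 - 69*y^4 + 35*y^3 + 534*y^2 - 36*y - 238)/(y^9 + 6*y^8 - 3*y^7 - 40*y^6 + 63*y^5 + 78*y^4 - 317*y^3 + 396*y^2 - 240*y + 64)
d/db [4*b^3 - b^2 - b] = 12*b^2 - 2*b - 1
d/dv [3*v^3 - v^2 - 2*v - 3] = 9*v^2 - 2*v - 2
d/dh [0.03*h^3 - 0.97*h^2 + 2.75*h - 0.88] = 0.09*h^2 - 1.94*h + 2.75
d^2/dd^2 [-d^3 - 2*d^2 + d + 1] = -6*d - 4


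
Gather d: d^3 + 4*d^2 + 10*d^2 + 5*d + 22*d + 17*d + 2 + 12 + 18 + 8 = d^3 + 14*d^2 + 44*d + 40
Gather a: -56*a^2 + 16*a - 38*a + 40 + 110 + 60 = -56*a^2 - 22*a + 210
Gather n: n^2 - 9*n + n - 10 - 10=n^2 - 8*n - 20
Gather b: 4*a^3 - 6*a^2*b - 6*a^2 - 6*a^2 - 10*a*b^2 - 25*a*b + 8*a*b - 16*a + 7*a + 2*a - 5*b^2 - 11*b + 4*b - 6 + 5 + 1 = 4*a^3 - 12*a^2 - 7*a + b^2*(-10*a - 5) + b*(-6*a^2 - 17*a - 7)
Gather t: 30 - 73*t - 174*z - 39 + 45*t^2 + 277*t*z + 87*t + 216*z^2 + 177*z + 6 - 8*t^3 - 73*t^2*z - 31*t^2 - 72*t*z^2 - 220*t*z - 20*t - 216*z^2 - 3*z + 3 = -8*t^3 + t^2*(14 - 73*z) + t*(-72*z^2 + 57*z - 6)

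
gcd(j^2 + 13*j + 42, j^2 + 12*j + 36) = j + 6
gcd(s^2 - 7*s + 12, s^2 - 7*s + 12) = s^2 - 7*s + 12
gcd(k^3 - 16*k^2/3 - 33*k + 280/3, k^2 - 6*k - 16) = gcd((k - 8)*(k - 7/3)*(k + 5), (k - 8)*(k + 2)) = k - 8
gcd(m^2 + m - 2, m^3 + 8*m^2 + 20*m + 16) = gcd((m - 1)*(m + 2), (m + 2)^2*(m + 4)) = m + 2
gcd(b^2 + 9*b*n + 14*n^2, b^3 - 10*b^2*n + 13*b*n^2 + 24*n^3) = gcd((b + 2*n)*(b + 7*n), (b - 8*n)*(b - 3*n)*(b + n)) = 1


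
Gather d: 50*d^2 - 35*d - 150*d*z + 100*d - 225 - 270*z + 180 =50*d^2 + d*(65 - 150*z) - 270*z - 45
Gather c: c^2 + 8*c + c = c^2 + 9*c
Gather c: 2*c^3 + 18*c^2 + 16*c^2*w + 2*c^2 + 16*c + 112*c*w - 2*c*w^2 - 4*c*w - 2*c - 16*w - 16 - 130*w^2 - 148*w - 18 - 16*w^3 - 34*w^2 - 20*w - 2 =2*c^3 + c^2*(16*w + 20) + c*(-2*w^2 + 108*w + 14) - 16*w^3 - 164*w^2 - 184*w - 36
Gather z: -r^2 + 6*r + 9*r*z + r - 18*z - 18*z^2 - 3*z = -r^2 + 7*r - 18*z^2 + z*(9*r - 21)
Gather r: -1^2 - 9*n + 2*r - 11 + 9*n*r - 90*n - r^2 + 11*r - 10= -99*n - r^2 + r*(9*n + 13) - 22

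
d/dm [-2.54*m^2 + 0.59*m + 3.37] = 0.59 - 5.08*m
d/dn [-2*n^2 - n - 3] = -4*n - 1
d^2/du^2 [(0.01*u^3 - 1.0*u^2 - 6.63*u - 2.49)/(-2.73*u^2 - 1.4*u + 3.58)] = (1.11022302462516e-16*u^5 - 2.8421709430404e-14*u^4 + 90.946786*u^3 + 170.287446*u^2 + 445.117548*u + 150.524252)/(20.346417*u^6 + 31.30218*u^5 - 63.991746*u^4 - 79.35256*u^3 + 83.915916*u^2 + 53.82888*u - 45.882712)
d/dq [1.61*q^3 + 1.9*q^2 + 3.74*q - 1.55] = 4.83*q^2 + 3.8*q + 3.74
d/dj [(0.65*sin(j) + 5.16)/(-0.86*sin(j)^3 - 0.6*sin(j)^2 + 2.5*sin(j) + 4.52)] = (1.118*sin(j)^3 + 13.7028*sin(j)^2 + 6.192*sin(j) - 9.962)*cos(j)/(0.7396*sin(j)^6 + 1.032*sin(j)^5 - 3.94*sin(j)^4 - 10.7744*sin(j)^3 + 0.826000000000001*sin(j)^2 + 22.6*sin(j) + 20.4304)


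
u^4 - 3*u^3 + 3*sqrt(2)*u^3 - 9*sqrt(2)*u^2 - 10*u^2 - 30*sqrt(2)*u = u*(u - 5)*(u + 2)*(u + 3*sqrt(2))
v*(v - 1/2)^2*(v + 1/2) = v^4 - v^3/2 - v^2/4 + v/8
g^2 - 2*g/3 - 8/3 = (g - 2)*(g + 4/3)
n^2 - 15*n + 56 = (n - 8)*(n - 7)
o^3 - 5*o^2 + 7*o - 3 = (o - 3)*(o - 1)^2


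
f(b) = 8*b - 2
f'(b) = 8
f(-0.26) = -4.08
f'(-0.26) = 8.00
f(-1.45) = -13.60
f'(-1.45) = 8.00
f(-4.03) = -34.24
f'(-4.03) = 8.00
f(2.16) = 15.28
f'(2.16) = 8.00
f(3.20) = 23.60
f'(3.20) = 8.00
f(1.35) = 8.80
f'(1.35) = 8.00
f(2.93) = 21.44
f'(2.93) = 8.00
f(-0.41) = -5.28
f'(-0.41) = 8.00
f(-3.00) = -26.00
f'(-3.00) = 8.00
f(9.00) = 70.00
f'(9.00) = 8.00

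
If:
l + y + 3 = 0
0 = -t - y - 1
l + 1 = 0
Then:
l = -1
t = 1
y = -2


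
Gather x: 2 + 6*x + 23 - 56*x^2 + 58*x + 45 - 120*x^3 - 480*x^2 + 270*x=-120*x^3 - 536*x^2 + 334*x + 70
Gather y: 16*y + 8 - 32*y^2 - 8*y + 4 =-32*y^2 + 8*y + 12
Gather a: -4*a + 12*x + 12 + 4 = -4*a + 12*x + 16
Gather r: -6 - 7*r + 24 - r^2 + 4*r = -r^2 - 3*r + 18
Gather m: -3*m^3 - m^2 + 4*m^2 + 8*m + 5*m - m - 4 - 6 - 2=-3*m^3 + 3*m^2 + 12*m - 12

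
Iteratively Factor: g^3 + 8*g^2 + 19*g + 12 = (g + 1)*(g^2 + 7*g + 12) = (g + 1)*(g + 3)*(g + 4)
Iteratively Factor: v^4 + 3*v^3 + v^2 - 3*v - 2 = (v - 1)*(v^3 + 4*v^2 + 5*v + 2) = (v - 1)*(v + 1)*(v^2 + 3*v + 2) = (v - 1)*(v + 1)*(v + 2)*(v + 1)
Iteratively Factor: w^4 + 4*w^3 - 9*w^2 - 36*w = (w - 3)*(w^3 + 7*w^2 + 12*w) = (w - 3)*(w + 3)*(w^2 + 4*w) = (w - 3)*(w + 3)*(w + 4)*(w)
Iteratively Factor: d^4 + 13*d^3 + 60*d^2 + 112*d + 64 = (d + 4)*(d^3 + 9*d^2 + 24*d + 16) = (d + 4)^2*(d^2 + 5*d + 4) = (d + 4)^3*(d + 1)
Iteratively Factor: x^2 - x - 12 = (x - 4)*(x + 3)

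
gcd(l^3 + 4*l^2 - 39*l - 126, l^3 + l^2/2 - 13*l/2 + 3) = l + 3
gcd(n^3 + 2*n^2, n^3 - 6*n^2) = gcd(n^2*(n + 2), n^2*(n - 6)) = n^2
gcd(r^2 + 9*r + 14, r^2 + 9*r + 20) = 1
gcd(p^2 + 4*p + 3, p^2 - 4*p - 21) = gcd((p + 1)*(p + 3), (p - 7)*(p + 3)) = p + 3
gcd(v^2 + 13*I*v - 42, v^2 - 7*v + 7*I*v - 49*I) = v + 7*I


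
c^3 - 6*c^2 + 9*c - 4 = (c - 4)*(c - 1)^2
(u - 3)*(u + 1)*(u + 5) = u^3 + 3*u^2 - 13*u - 15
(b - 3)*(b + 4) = b^2 + b - 12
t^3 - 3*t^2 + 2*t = t*(t - 2)*(t - 1)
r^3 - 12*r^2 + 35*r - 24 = (r - 8)*(r - 3)*(r - 1)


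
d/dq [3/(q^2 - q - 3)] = 3*(1 - 2*q)/(-q^2 + q + 3)^2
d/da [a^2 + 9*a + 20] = 2*a + 9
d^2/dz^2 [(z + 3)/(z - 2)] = 10/(z - 2)^3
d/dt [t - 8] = 1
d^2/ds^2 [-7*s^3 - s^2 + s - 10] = -42*s - 2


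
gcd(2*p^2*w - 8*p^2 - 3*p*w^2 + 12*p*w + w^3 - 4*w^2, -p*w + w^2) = p - w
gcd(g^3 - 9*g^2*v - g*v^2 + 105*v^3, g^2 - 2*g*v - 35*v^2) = -g + 7*v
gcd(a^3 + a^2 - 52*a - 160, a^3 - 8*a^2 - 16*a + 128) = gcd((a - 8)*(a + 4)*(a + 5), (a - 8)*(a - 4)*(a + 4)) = a^2 - 4*a - 32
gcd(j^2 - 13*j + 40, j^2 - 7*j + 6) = 1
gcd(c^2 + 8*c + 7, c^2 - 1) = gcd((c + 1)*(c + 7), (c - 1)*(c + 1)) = c + 1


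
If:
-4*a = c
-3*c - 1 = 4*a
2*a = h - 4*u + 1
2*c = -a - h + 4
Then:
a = 1/8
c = -1/2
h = 39/8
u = 45/32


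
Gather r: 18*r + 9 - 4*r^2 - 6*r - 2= -4*r^2 + 12*r + 7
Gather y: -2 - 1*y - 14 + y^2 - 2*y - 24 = y^2 - 3*y - 40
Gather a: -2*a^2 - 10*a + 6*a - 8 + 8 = -2*a^2 - 4*a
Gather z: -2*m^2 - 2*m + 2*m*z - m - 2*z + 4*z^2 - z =-2*m^2 - 3*m + 4*z^2 + z*(2*m - 3)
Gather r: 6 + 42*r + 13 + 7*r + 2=49*r + 21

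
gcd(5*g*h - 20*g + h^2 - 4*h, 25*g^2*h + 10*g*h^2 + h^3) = 5*g + h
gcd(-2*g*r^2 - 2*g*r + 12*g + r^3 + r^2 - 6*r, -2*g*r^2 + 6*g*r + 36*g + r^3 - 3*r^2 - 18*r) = -2*g*r - 6*g + r^2 + 3*r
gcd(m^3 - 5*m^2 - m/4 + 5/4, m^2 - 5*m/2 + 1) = m - 1/2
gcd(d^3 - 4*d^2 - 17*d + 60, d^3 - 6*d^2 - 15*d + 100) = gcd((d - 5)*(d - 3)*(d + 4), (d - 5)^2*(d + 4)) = d^2 - d - 20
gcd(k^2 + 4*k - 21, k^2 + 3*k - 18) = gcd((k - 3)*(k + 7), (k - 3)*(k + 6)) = k - 3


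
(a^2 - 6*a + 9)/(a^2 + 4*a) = (a^2 - 6*a + 9)/(a*(a + 4))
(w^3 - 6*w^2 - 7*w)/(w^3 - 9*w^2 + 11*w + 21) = w/(w - 3)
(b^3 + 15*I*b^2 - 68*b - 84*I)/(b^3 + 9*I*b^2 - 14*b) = (b + 6*I)/b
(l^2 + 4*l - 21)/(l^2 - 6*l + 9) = (l + 7)/(l - 3)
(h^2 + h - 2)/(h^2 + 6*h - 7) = (h + 2)/(h + 7)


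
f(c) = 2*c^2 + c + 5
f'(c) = 4*c + 1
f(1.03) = 8.15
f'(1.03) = 5.12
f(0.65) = 6.50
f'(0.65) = 3.60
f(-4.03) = 33.45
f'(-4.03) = -15.12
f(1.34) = 9.93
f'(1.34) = 6.36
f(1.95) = 14.56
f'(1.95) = 8.80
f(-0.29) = 4.88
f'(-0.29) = -0.16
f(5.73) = 76.40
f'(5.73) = 23.92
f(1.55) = 11.36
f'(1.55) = 7.20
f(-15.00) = 440.00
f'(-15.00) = -59.00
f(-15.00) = 440.00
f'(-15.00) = -59.00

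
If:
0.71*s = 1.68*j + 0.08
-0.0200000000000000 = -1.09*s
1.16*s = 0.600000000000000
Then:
No Solution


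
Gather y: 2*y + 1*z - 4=2*y + z - 4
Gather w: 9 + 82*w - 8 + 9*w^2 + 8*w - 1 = 9*w^2 + 90*w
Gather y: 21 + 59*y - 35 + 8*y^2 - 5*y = 8*y^2 + 54*y - 14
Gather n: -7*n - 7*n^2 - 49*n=-7*n^2 - 56*n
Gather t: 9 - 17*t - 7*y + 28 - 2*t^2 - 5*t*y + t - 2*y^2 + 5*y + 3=-2*t^2 + t*(-5*y - 16) - 2*y^2 - 2*y + 40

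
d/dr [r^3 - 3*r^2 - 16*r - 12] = 3*r^2 - 6*r - 16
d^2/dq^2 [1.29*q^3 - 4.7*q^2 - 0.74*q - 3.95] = 7.74*q - 9.4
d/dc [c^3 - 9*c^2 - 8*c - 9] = 3*c^2 - 18*c - 8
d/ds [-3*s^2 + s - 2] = 1 - 6*s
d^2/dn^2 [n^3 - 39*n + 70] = 6*n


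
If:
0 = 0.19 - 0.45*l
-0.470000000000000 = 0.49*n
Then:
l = 0.42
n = -0.96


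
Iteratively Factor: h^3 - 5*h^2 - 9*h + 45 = (h - 3)*(h^2 - 2*h - 15) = (h - 3)*(h + 3)*(h - 5)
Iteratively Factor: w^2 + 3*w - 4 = (w + 4)*(w - 1)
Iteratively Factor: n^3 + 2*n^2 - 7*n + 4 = (n + 4)*(n^2 - 2*n + 1) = (n - 1)*(n + 4)*(n - 1)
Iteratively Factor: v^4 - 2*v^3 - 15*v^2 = (v + 3)*(v^3 - 5*v^2) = v*(v + 3)*(v^2 - 5*v) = v*(v - 5)*(v + 3)*(v)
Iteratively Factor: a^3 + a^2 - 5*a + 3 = (a + 3)*(a^2 - 2*a + 1) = (a - 1)*(a + 3)*(a - 1)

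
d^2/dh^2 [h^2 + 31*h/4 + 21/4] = 2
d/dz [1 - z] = -1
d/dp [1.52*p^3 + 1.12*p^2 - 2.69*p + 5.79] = 4.56*p^2 + 2.24*p - 2.69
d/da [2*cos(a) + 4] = -2*sin(a)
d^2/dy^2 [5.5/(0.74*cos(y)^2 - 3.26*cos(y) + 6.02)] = (-12.0472*(1 - cos(y)^2)^2 + 39.8046*cos(y)^3 + 33.5302*cos(y)^2 - 187.5478*cos(y) + 79.948)/(0.74*cos(y)^2 - 3.26*cos(y) + 6.02)^3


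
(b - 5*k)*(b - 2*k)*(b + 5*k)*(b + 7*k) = b^4 + 5*b^3*k - 39*b^2*k^2 - 125*b*k^3 + 350*k^4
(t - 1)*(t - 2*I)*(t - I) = t^3 - t^2 - 3*I*t^2 - 2*t + 3*I*t + 2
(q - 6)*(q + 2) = q^2 - 4*q - 12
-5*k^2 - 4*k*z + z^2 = (-5*k + z)*(k + z)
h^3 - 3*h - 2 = (h - 2)*(h + 1)^2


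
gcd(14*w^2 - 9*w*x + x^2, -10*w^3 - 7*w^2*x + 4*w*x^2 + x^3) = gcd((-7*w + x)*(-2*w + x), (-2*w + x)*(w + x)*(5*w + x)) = -2*w + x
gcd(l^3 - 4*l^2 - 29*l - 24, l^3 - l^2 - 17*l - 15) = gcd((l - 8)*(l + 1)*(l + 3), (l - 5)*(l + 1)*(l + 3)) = l^2 + 4*l + 3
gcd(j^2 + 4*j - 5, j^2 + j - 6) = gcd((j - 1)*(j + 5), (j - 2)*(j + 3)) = 1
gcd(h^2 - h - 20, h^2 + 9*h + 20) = h + 4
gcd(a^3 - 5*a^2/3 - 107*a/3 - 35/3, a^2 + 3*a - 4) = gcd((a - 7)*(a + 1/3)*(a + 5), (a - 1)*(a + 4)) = 1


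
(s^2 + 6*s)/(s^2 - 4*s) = (s + 6)/(s - 4)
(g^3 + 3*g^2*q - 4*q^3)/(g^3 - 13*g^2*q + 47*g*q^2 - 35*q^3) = (g^2 + 4*g*q + 4*q^2)/(g^2 - 12*g*q + 35*q^2)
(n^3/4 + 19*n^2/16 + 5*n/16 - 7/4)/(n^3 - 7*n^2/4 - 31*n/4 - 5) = (-4*n^3 - 19*n^2 - 5*n + 28)/(4*(-4*n^3 + 7*n^2 + 31*n + 20))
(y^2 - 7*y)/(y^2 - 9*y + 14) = y/(y - 2)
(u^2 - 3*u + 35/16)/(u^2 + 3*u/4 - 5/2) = (u - 7/4)/(u + 2)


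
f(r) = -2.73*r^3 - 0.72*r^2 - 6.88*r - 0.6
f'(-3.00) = -76.27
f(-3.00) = 87.27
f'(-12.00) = -1168.96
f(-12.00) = 4695.72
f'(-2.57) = -57.27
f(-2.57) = 58.67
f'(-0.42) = -7.72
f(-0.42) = 2.36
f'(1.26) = -21.70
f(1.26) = -15.87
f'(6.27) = -337.88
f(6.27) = -744.97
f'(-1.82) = -31.39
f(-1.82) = 25.99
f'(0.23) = -7.64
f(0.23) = -2.25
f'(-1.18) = -16.58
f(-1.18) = 11.00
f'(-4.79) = -187.89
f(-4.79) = 315.87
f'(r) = -8.19*r^2 - 1.44*r - 6.88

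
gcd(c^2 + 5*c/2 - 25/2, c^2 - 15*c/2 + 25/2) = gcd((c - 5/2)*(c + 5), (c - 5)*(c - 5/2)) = c - 5/2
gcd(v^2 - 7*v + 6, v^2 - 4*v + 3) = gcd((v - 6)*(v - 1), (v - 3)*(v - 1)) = v - 1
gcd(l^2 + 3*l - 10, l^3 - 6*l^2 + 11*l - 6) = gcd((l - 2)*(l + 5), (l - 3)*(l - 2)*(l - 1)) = l - 2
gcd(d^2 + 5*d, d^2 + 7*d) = d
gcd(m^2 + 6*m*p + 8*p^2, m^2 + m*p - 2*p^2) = m + 2*p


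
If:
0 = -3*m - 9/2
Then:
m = -3/2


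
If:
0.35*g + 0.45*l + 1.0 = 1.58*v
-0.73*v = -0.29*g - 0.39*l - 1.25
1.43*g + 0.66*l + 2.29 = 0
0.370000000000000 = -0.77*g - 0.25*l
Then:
No Solution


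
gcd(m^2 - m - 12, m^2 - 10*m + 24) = m - 4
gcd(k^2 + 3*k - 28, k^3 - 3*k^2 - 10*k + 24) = k - 4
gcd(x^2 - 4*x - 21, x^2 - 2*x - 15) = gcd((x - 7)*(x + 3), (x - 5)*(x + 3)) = x + 3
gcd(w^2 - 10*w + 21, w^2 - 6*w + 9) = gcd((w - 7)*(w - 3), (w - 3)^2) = w - 3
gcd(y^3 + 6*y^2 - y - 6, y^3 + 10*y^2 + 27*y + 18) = y^2 + 7*y + 6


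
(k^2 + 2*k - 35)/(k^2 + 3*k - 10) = (k^2 + 2*k - 35)/(k^2 + 3*k - 10)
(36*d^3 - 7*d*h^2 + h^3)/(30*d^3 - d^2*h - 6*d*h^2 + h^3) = (6*d - h)/(5*d - h)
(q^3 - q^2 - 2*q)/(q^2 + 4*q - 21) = q*(q^2 - q - 2)/(q^2 + 4*q - 21)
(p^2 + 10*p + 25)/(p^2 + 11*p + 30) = (p + 5)/(p + 6)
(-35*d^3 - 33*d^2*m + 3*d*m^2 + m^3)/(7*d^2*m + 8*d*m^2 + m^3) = (-5*d + m)/m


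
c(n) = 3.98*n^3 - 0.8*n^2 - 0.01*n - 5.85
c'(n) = 11.94*n^2 - 1.6*n - 0.01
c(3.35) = 134.77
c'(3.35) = 128.63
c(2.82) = 77.01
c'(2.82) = 90.43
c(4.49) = 338.24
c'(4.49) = 233.52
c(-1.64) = -25.54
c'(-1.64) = 34.73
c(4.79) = 413.16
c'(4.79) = 266.28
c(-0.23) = -5.94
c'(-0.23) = 0.99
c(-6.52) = -1142.92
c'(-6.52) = 518.00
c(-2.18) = -50.86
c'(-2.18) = 60.22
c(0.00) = -5.85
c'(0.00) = -0.01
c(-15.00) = -13618.20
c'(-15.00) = 2710.49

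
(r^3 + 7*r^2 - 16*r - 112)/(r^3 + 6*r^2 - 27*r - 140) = (r - 4)/(r - 5)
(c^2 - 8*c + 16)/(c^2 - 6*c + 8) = (c - 4)/(c - 2)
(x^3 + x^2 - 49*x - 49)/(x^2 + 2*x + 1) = (x^2 - 49)/(x + 1)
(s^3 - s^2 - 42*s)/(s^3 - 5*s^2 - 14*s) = (s + 6)/(s + 2)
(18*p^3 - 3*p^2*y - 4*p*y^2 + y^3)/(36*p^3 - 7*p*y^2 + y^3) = (-3*p + y)/(-6*p + y)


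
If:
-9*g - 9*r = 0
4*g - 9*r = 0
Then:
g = 0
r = 0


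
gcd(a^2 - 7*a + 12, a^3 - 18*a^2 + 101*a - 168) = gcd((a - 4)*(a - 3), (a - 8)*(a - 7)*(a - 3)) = a - 3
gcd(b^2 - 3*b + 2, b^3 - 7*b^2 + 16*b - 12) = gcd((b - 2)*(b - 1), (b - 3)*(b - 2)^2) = b - 2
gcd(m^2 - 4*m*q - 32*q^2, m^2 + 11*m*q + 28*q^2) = m + 4*q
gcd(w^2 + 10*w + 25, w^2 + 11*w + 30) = w + 5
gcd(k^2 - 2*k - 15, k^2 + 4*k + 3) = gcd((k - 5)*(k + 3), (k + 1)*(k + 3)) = k + 3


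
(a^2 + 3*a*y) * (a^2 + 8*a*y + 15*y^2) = a^4 + 11*a^3*y + 39*a^2*y^2 + 45*a*y^3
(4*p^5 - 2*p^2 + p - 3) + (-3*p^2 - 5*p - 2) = 4*p^5 - 5*p^2 - 4*p - 5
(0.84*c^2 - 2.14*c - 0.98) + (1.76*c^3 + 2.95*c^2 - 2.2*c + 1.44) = 1.76*c^3 + 3.79*c^2 - 4.34*c + 0.46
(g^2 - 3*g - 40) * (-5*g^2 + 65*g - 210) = -5*g^4 + 80*g^3 - 205*g^2 - 1970*g + 8400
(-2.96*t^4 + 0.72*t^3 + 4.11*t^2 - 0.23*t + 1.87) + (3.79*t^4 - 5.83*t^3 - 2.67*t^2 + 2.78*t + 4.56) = 0.83*t^4 - 5.11*t^3 + 1.44*t^2 + 2.55*t + 6.43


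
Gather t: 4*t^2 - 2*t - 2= 4*t^2 - 2*t - 2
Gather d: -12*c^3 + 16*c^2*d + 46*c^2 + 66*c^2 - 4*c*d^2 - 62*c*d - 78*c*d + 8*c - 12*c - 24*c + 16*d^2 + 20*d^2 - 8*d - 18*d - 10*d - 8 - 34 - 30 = -12*c^3 + 112*c^2 - 28*c + d^2*(36 - 4*c) + d*(16*c^2 - 140*c - 36) - 72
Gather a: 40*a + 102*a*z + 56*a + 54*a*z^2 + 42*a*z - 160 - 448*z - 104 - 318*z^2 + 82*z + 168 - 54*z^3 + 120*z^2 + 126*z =a*(54*z^2 + 144*z + 96) - 54*z^3 - 198*z^2 - 240*z - 96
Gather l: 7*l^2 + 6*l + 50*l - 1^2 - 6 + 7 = 7*l^2 + 56*l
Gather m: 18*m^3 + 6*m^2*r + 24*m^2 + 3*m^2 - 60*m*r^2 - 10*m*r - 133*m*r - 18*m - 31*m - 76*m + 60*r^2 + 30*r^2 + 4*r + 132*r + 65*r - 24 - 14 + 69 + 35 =18*m^3 + m^2*(6*r + 27) + m*(-60*r^2 - 143*r - 125) + 90*r^2 + 201*r + 66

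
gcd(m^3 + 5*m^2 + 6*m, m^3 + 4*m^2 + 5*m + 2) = m + 2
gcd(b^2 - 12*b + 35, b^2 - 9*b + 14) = b - 7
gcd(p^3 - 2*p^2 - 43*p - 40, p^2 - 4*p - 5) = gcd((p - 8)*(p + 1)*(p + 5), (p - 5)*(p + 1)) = p + 1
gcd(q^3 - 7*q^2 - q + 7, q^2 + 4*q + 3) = q + 1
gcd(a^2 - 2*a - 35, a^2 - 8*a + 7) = a - 7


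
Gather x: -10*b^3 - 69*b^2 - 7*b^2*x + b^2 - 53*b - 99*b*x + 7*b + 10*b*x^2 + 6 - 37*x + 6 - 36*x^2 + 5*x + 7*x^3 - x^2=-10*b^3 - 68*b^2 - 46*b + 7*x^3 + x^2*(10*b - 37) + x*(-7*b^2 - 99*b - 32) + 12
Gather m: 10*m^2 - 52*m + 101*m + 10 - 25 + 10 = 10*m^2 + 49*m - 5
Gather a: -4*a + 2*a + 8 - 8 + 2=2 - 2*a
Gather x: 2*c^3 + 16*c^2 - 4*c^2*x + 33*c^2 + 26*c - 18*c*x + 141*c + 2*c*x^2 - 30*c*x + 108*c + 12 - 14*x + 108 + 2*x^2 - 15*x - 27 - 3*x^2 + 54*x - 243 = 2*c^3 + 49*c^2 + 275*c + x^2*(2*c - 1) + x*(-4*c^2 - 48*c + 25) - 150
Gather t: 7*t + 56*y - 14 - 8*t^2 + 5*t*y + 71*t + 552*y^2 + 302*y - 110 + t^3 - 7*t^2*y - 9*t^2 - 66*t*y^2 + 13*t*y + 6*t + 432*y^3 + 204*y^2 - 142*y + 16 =t^3 + t^2*(-7*y - 17) + t*(-66*y^2 + 18*y + 84) + 432*y^3 + 756*y^2 + 216*y - 108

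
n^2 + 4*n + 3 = (n + 1)*(n + 3)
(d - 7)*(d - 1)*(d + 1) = d^3 - 7*d^2 - d + 7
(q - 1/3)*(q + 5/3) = q^2 + 4*q/3 - 5/9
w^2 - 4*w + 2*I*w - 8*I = (w - 4)*(w + 2*I)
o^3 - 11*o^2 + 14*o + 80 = (o - 8)*(o - 5)*(o + 2)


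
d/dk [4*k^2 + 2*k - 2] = 8*k + 2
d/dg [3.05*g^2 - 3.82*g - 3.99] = 6.1*g - 3.82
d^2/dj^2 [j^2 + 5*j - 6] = 2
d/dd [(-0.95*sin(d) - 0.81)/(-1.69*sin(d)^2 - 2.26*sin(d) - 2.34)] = (-1.6055*sin(d)^2 - 2.7378*sin(d) + 0.3924)*cos(d)/(2.8561*sin(d)^4 + 7.6388*sin(d)^3 + 13.0168*sin(d)^2 + 10.5768*sin(d) + 5.4756)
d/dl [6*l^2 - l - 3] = 12*l - 1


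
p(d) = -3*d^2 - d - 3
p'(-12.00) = 71.00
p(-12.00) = -423.00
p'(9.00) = -55.00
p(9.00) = -255.00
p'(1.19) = -8.14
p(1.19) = -8.44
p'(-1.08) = 5.48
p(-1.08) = -5.42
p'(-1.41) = 7.46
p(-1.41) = -7.55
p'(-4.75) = 27.50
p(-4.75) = -65.94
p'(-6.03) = 35.18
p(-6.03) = -106.05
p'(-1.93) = 10.58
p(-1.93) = -12.24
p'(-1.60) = 8.60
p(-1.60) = -9.08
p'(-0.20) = 0.20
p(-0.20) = -2.92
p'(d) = -6*d - 1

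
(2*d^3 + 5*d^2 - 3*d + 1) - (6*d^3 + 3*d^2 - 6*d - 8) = -4*d^3 + 2*d^2 + 3*d + 9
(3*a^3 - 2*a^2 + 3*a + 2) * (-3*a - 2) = -9*a^4 - 5*a^2 - 12*a - 4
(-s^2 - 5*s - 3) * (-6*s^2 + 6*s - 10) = 6*s^4 + 24*s^3 - 2*s^2 + 32*s + 30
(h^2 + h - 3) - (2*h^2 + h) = -h^2 - 3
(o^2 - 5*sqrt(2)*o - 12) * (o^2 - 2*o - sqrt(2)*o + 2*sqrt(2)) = o^4 - 6*sqrt(2)*o^3 - 2*o^3 - 2*o^2 + 12*sqrt(2)*o^2 + 4*o + 12*sqrt(2)*o - 24*sqrt(2)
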